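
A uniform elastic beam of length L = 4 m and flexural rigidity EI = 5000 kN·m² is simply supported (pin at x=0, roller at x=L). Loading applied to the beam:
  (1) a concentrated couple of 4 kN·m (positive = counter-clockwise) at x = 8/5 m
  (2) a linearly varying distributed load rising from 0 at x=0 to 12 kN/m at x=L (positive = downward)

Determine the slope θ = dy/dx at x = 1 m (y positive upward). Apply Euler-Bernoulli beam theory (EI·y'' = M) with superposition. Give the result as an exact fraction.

θ(1) = -2069/1000000 rad

Load 1 — applied couple M₀=4 kN·m at a=8/5 m (b=L-a=12/5):
  θ_1 = (M₀x²/(2L)+C₁)/EI  [x≤a] with C₁=M₀(3b²-L²)/(6L)=16/75 = (4·1²/(2·4)+(16/75))/5000 = 107/750000 rad
Load 2 — triangular load w₀=12 kN/m (0→w₀ over full span):
  θ_2 = -w₀(7L⁴-30L²x²+15x⁴)/(360LEI) = -12·(7·4⁴-30·4²·1²+15·1⁴)/(360·4·5000) = -1327/600000 rad
Superposition: θ = Σ θ_i = -2069/1000000 rad ≈ -0.002069 rad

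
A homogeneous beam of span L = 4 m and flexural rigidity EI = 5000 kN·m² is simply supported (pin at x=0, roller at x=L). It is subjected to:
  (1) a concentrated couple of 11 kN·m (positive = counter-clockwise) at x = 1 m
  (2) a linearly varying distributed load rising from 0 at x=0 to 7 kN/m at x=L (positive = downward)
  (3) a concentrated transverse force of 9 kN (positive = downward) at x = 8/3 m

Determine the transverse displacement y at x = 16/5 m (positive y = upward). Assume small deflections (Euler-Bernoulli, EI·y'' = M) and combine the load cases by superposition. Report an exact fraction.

y(16/5) = -2629631/1406250000 m

Load 1 — applied couple M₀=11 kN·m at a=1 m (b=L-a=3):
  y_1 = (M₀x³/(6L)-M₀(x-a)²/2+C₁x)/EI  [x>a] with C₁=M₀(3b²-L²)/(6L)=121/24 = (11·(16/5)³/(6·4)-11·((16/5)-1)²/2+(121/24)·(16/5))/5000 = 1133/1250000 m
Load 2 — triangular load w₀=7 kN/m (0→w₀ over full span):
  y_2 = -w₀x(7L⁴-10L²x²+3x⁴)/(360LEI) = -7·(16/5)·(7·4⁴-10·4²·(16/5)²+3·(16/5)⁴)/(360·4·5000) = -14224/9765625 m
Load 3 — point force P=9 kN at a=8/3 m (b=L-a=4/3):
  y_3 = -Pa(L-x)(2Lx-a²-x²)/(6LEI)  [x>a] = -9·(8/3)·(4-(16/5))·(2·4·(16/5)-(8/3)²-(16/5)²)/(6·4·5000) = -928/703125 m
Superposition: y = Σ y_i = -2629631/1406250000 m ≈ -0.001870 m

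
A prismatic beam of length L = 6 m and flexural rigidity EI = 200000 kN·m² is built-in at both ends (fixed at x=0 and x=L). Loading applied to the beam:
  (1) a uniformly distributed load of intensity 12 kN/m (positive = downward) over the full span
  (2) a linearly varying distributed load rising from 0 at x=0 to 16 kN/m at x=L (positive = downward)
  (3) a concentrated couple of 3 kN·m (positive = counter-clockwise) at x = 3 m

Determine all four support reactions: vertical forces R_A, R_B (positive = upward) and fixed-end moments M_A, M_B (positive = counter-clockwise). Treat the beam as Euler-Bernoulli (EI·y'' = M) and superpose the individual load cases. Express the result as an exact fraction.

R_A = 1023/20 kN, M_A = 1119/20 kN·m, R_B = 1377/20 kN, M_B = -1281/20 kN·m

Load 1 — uniform load w=12 kN/m over full span:
  R_A = wL/2 = 12·6/2 = 36 kN
  M_A = wL²/12 = 12·6²/12 = 36 kN·m
  R_B = wL/2 = 12·6/2 = 36 kN
  M_B = -wL²/12 = -12·6²/12 = -36 kN·m
Load 2 — triangular load w₀=16 kN/m (0→w₀ over full span):
  R_A = 3w₀L/20 = 3·16·6/20 = 72/5 kN
  M_A = w₀L²/30 = 16·6²/30 = 96/5 kN·m
  R_B = 7w₀L/20 = 7·16·6/20 = 168/5 kN
  M_B = -w₀L²/20 = -16·6²/20 = -144/5 kN·m
Load 3 — applied couple M₀=3 kN·m at a=3 m (b=L-a=3):
  R_A = 6M₀ab/L³ = 6·3·3·3/6³ = 3/4 kN
  M_A = M₀b(2a-b)/L² = 3·3·(2·3-3)/6² = 3/4 kN·m
  R_B = -6M₀ab/L³ = -6·3·3·3/6³ = -3/4 kN
  M_B = M₀a(2b-a)/L² = 3·3·(2·3-3)/6² = 3/4 kN·m
Superposition: R_A = 1023/20 kN, M_A = 1119/20 kN·m, R_B = 1377/20 kN, M_B = -1281/20 kN·m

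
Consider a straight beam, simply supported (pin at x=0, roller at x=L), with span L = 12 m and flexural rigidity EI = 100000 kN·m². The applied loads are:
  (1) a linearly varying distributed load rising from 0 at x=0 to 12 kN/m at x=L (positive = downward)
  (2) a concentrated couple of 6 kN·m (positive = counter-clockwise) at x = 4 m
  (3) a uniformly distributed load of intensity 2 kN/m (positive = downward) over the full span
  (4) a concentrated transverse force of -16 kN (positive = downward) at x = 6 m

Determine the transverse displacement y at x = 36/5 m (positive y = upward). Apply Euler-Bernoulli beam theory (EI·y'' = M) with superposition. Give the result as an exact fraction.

y(36/5) = -738582/48828125 m

Load 1 — triangular load w₀=12 kN/m (0→w₀ over full span):
  y_1 = -w₀x(7L⁴-10L²x²+3x⁴)/(360LEI) = -12·(36/5)·(7·12⁴-10·12²·(36/5)²+3·(36/5)⁴)/(360·12·100000) = -767232/48828125 m
Load 2 — applied couple M₀=6 kN·m at a=4 m (b=L-a=8):
  y_2 = (M₀x³/(6L)-M₀(x-a)²/2+C₁x)/EI  [x>a] with C₁=M₀(3b²-L²)/(6L)=4 = (6·(36/5)³/(6·12)-6·((36/5)-4)²/2+4·(36/5))/100000 = 114/390625 m
Load 3 — uniform load w=2 kN/m over full span:
  y_3 = -wx(L³-2Lx²+x³)/(24EI) = -2·(36/5)·(12³-2·12·(36/5)²+(36/5)³)/(24·100000) = -10044/1953125 m
Load 4 — point force P=-16 kN at a=6 m (b=L-a=6):
  y_4 = -Pa(L-x)(2Lx-a²-x²)/(6LEI)  [x>a] = -(-16)·6·(12-(36/5))·(2·12·(36/5)-6²-(36/5)²)/(6·12·100000) = 2124/390625 m
Superposition: y = Σ y_i = -738582/48828125 m ≈ -0.015126 m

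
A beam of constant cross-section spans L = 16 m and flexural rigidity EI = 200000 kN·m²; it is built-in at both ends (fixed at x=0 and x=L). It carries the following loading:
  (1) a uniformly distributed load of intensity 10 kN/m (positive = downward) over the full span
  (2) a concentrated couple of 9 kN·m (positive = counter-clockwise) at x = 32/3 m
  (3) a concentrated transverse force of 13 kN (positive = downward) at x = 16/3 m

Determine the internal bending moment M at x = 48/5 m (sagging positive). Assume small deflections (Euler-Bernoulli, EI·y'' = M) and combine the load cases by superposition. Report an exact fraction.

M(48/5) = 14071/135 kN·m

Load 1 — uniform load w=10 kN/m over full span:
  M_1 = wLx/2 - wL²/12 - wx²/2 = 10·16·(48/5)/2 - 10·16²/12 - 10·(48/5)²/2 = 1408/15 kN·m
Load 2 — applied couple M₀=9 kN·m at a=32/3 m (b=L-a=16/3):
  M_2 = R_Ax - M_A  [x≤a] with R_A=3/4, M_A=3 = (3/4)·(48/5) - 3 = 21/5 kN·m
Load 3 — point force P=13 kN at a=16/3 m (b=L-a=32/3):
  M_3 = Pa²(a+3b)(L-x)/L³ - Pa²b/L²  [x>a] = 13·(16/3)²·((16/3)+3·(32/3))·(16-(48/5))/16³ - 13·(16/3)²·(32/3)/16² = 832/135 kN·m
Superposition: M = Σ M_i = 14071/135 kN·m ≈ 104.229630 kN·m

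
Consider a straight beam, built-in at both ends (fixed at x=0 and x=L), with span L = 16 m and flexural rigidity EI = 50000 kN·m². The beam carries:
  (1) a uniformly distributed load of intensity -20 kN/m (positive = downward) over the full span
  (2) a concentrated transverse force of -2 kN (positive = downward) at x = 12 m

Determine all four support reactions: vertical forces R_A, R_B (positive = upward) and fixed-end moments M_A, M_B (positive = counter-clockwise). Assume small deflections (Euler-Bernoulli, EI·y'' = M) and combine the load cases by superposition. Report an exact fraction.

R_A = -2565/16 kN, M_A = -2569/6 kN·m, R_B = -2587/16 kN, M_B = 2587/6 kN·m

Load 1 — uniform load w=-20 kN/m over full span:
  R_A = wL/2 = (-20)·16/2 = -160 kN
  M_A = wL²/12 = (-20)·16²/12 = -1280/3 kN·m
  R_B = wL/2 = (-20)·16/2 = -160 kN
  M_B = -wL²/12 = -(-20)·16²/12 = 1280/3 kN·m
Load 2 — point force P=-2 kN at a=12 m (b=L-a=4):
  R_A = Pb²(3a+b)/L³ = (-2)·4²·(3·12+4)/16³ = -5/16 kN
  M_A = Pab²/L² = (-2)·12·4²/16² = -3/2 kN·m
  R_B = Pa²(a+3b)/L³ = (-2)·12²·(12+3·4)/16³ = -27/16 kN
  M_B = -Pa²b/L² = -(-2)·12²·4/16² = 9/2 kN·m
Superposition: R_A = -2565/16 kN, M_A = -2569/6 kN·m, R_B = -2587/16 kN, M_B = 2587/6 kN·m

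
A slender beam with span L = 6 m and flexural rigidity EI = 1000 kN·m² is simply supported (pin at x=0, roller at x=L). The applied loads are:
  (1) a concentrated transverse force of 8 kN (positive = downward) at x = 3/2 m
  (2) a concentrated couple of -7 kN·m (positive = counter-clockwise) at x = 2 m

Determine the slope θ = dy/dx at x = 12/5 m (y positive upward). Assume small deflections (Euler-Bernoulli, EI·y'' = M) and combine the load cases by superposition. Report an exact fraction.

Load 1 — point force P=8 kN at a=3/2 m (b=L-a=9/2):
  θ_1 = -Pa(2L²-6Lx+3x²+a²)/(6LEI)  [x>a] = -8·(3/2)·(2·6²-6·6·(12/5)+3·(12/5)²+(3/2)²)/(6·6·1000) = -171/100000 rad
Load 2 — applied couple M₀=-7 kN·m at a=2 m (b=L-a=4):
  θ_2 = (M₀x²/(2L)-M₀(x-a)+C₁)/EI  [x>a] with C₁=M₀(3b²-L²)/(6L)=-7/3 = ((-7)·(12/5)²/(2·6)-(-7)·((12/5)-2)+(-7/3))/1000 = -217/75000 rad
Superposition: θ = Σ θ_i = -1381/300000 rad ≈ -0.004603 rad

θ(12/5) = -1381/300000 rad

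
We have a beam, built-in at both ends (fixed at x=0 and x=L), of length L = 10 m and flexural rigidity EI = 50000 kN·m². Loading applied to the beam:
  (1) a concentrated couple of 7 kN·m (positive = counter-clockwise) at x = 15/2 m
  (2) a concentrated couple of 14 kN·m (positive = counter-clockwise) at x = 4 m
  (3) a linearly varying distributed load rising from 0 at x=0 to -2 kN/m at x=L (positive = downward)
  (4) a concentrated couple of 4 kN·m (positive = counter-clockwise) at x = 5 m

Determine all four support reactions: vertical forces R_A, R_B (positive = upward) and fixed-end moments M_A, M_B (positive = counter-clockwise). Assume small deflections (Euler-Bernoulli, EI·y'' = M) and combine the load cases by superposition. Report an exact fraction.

Load 1 — applied couple M₀=7 kN·m at a=15/2 m (b=L-a=5/2):
  R_A = 6M₀ab/L³ = 6·7·(15/2)·(5/2)/10³ = 63/80 kN
  M_A = M₀b(2a-b)/L² = 7·(5/2)·(2·(15/2)-(5/2))/10² = 35/16 kN·m
  R_B = -6M₀ab/L³ = -6·7·(15/2)·(5/2)/10³ = -63/80 kN
  M_B = M₀a(2b-a)/L² = 7·(15/2)·(2·(5/2)-(15/2))/10² = -21/16 kN·m
Load 2 — applied couple M₀=14 kN·m at a=4 m (b=L-a=6):
  R_A = 6M₀ab/L³ = 6·14·4·6/10³ = 252/125 kN
  M_A = M₀b(2a-b)/L² = 14·6·(2·4-6)/10² = 42/25 kN·m
  R_B = -6M₀ab/L³ = -6·14·4·6/10³ = -252/125 kN
  M_B = M₀a(2b-a)/L² = 14·4·(2·6-4)/10² = 112/25 kN·m
Load 3 — triangular load w₀=-2 kN/m (0→w₀ over full span):
  R_A = 3w₀L/20 = 3·(-2)·10/20 = -3 kN
  M_A = w₀L²/30 = (-2)·10²/30 = -20/3 kN·m
  R_B = 7w₀L/20 = 7·(-2)·10/20 = -7 kN
  M_B = -w₀L²/20 = -(-2)·10²/20 = 10 kN·m
Load 4 — applied couple M₀=4 kN·m at a=5 m (b=L-a=5):
  R_A = 6M₀ab/L³ = 6·4·5·5/10³ = 3/5 kN
  M_A = M₀b(2a-b)/L² = 4·5·(2·5-5)/10² = 1 kN·m
  R_B = -6M₀ab/L³ = -6·4·5·5/10³ = -3/5 kN
  M_B = M₀a(2b-a)/L² = 4·5·(2·5-5)/10² = 1 kN·m
Superposition: R_A = 807/2000 kN, M_A = -2159/1200 kN·m, R_B = -20807/2000 kN, M_B = 5667/400 kN·m

R_A = 807/2000 kN, M_A = -2159/1200 kN·m, R_B = -20807/2000 kN, M_B = 5667/400 kN·m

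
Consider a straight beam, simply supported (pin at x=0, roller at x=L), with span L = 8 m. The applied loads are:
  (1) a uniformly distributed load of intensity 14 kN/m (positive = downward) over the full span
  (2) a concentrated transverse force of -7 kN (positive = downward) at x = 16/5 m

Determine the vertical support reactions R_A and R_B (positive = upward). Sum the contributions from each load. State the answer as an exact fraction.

Load 1 — uniform load w=14 kN/m over full span:
  R_A = wL/2 = 14·8/2 = 56 kN
  R_B = wL/2 = 14·8/2 = 56 kN
Load 2 — point force P=-7 kN at a=16/5 m (b=L-a=24/5):
  R_A = Pb/L = (-7)·(24/5)/8 = -21/5 kN
  R_B = Pa/L = (-7)·(16/5)/8 = -14/5 kN
Superposition: R_A = 259/5 kN, R_B = 266/5 kN

R_A = 259/5 kN, R_B = 266/5 kN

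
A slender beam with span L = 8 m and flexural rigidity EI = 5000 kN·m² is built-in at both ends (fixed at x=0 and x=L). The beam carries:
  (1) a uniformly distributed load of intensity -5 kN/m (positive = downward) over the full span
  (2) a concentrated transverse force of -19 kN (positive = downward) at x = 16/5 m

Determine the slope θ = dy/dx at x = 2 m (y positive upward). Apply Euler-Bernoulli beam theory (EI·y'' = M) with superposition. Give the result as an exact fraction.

θ(2) = 2447/312500 rad

Load 1 — uniform load w=-5 kN/m over full span:
  θ_1 = -wx(L-x)(L-2x)/(12EI) = -(-5)·2·(8-2)·(8-2·2)/(12·5000) = 1/250 rad
Load 2 — point force P=-19 kN at a=16/5 m (b=L-a=24/5):
  θ_2 = -Pb²x(2aL-(3a+b)x)/(2L³EI)  [x≤a] = -(-19)·(24/5)²·2·(2·(16/5)·8-(3·(16/5)+(24/5))·2)/(2·8³·5000) = 1197/312500 rad
Superposition: θ = Σ θ_i = 2447/312500 rad ≈ 0.007830 rad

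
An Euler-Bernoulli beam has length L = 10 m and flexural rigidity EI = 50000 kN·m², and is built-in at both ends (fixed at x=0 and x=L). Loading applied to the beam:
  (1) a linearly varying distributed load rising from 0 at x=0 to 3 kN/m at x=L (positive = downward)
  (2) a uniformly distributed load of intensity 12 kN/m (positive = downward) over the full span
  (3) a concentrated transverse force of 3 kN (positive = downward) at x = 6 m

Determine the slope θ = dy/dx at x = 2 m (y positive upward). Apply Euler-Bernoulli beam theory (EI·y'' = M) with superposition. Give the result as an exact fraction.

Load 1 — triangular load w₀=3 kN/m (0→w₀ over full span):
  θ_1 = -w₀(2x(L-x)(L-2x)(x+2L)+x²(L-x)²)/(120LEI) = -3·(2·2·(10-2)·(10-2·2)·(2+2·10)+2²·(10-2)²)/(120·10·50000) = -7/31250 rad
Load 2 — uniform load w=12 kN/m over full span:
  θ_2 = -wx(L-x)(L-2x)/(12EI) = -12·2·(10-2)·(10-2·2)/(12·50000) = -6/3125 rad
Load 3 — point force P=3 kN at a=6 m (b=L-a=4):
  θ_3 = -Pb²x(2aL-(3a+b)x)/(2L³EI)  [x≤a] = -3·4²·2·(2·6·10-(3·6+4)·2)/(2·10³·50000) = -57/781250 rad
Superposition: θ = Σ θ_i = -866/390625 rad ≈ -0.002217 rad

θ(2) = -866/390625 rad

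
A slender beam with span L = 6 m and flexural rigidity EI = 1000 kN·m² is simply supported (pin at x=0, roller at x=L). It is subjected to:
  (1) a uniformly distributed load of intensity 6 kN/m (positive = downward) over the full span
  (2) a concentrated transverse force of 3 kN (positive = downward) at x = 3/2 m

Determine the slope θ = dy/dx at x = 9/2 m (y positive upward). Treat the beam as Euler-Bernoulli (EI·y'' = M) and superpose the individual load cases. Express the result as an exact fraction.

θ(9/2) = 81/2000 rad

Load 1 — uniform load w=6 kN/m over full span:
  θ_1 = -w(L³-6Lx²+4x³)/(24EI) = -6·(6³-6·6·(9/2)²+4·(9/2)³)/(24·1000) = 297/8000 rad
Load 2 — point force P=3 kN at a=3/2 m (b=L-a=9/2):
  θ_2 = -Pa(2L²-6Lx+3x²+a²)/(6LEI)  [x>a] = -3·(3/2)·(2·6²-6·6·(9/2)+3·(9/2)²+(3/2)²)/(6·6·1000) = 27/8000 rad
Superposition: θ = Σ θ_i = 81/2000 rad ≈ 0.040500 rad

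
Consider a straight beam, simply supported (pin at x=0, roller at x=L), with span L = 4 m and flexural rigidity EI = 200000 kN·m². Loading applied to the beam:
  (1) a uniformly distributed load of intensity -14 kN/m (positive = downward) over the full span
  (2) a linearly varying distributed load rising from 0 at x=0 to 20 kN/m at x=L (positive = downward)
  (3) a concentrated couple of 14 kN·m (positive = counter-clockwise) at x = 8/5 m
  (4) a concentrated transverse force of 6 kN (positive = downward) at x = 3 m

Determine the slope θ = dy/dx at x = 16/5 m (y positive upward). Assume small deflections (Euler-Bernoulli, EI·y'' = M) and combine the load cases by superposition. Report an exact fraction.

Load 1 — uniform load w=-14 kN/m over full span:
  θ_1 = -w(L³-6Lx²+4x³)/(24EI) = -(-14)·(4³-6·4·(16/5)²+4·(16/5)³)/(24·200000) = -231/1562500 rad
Load 2 — triangular load w₀=20 kN/m (0→w₀ over full span):
  θ_2 = -w₀(7L⁴-30L²x²+15x⁴)/(360LEI) = -20·(7·4⁴-30·4²·(16/5)²+15·(16/5)⁴)/(360·4·200000) = 757/7031250 rad
Load 3 — applied couple M₀=14 kN·m at a=8/5 m (b=L-a=12/5):
  θ_3 = (M₀x²/(2L)-M₀(x-a)+C₁)/EI  [x>a] with C₁=M₀(3b²-L²)/(6L)=56/75 = (14·(16/5)²/(2·4)-14·((16/5)-(8/5))+(56/75))/200000 = -7/375000 rad
Load 4 — point force P=6 kN at a=3 m (b=L-a=1):
  θ_4 = -Pa(2L²-6Lx+3x²+a²)/(6LEI)  [x>a] = -6·3·(2·4²-6·4·(16/5)+3·(16/5)²+3²)/(6·4·200000) = 381/20000000 rad
Superposition: θ = Σ θ_i = -7163/180000000 rad ≈ -0.000040 rad

θ(16/5) = -7163/180000000 rad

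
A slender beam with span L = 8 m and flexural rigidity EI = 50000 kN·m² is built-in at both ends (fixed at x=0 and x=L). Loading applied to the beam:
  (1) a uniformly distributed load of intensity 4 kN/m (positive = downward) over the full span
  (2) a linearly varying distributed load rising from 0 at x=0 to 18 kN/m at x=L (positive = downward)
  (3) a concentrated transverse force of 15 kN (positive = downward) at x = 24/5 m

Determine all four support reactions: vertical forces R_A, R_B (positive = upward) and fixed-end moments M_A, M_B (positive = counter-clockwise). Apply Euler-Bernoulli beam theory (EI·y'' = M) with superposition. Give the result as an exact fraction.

R_A = 1072/25 kN, M_A = 5344/75 kN·m, R_B = 1903/25 kN, M_B = -7216/75 kN·m

Load 1 — uniform load w=4 kN/m over full span:
  R_A = wL/2 = 4·8/2 = 16 kN
  M_A = wL²/12 = 4·8²/12 = 64/3 kN·m
  R_B = wL/2 = 4·8/2 = 16 kN
  M_B = -wL²/12 = -4·8²/12 = -64/3 kN·m
Load 2 — triangular load w₀=18 kN/m (0→w₀ over full span):
  R_A = 3w₀L/20 = 3·18·8/20 = 108/5 kN
  M_A = w₀L²/30 = 18·8²/30 = 192/5 kN·m
  R_B = 7w₀L/20 = 7·18·8/20 = 252/5 kN
  M_B = -w₀L²/20 = -18·8²/20 = -288/5 kN·m
Load 3 — point force P=15 kN at a=24/5 m (b=L-a=16/5):
  R_A = Pb²(3a+b)/L³ = 15·(16/5)²·(3·(24/5)+(16/5))/8³ = 132/25 kN
  M_A = Pab²/L² = 15·(24/5)·(16/5)²/8² = 288/25 kN·m
  R_B = Pa²(a+3b)/L³ = 15·(24/5)²·((24/5)+3·(16/5))/8³ = 243/25 kN
  M_B = -Pa²b/L² = -15·(24/5)²·(16/5)/8² = -432/25 kN·m
Superposition: R_A = 1072/25 kN, M_A = 5344/75 kN·m, R_B = 1903/25 kN, M_B = -7216/75 kN·m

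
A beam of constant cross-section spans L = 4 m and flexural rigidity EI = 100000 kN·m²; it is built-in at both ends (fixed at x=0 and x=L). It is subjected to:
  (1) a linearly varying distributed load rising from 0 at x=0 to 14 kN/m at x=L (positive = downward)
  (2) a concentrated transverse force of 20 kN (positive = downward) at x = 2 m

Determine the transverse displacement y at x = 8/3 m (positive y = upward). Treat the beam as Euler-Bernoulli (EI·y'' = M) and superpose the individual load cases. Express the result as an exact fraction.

Load 1 — triangular load w₀=14 kN/m (0→w₀ over full span):
  y_1 = -w₀x²(L-x)²(x+2L)/(120LEI) = -14·(8/3)²·(4-(8/3))²·((8/3)+2·4)/(120·4·100000) = -448/11390625 m
Load 2 — point force P=20 kN at a=2 m (b=L-a=2):
  y_2 = -Pa²(L-x)²(3bL-(3b+a)(L-x))/(6L³EI)  [x>a] = -20·2²·(4-(8/3))²·(3·2·4-(3·2+2)·(4-(8/3)))/(6·4³·100000) = -1/20250 m
Superposition: y = Σ y_i = -2021/22781250 m ≈ -0.000089 m

y(8/3) = -2021/22781250 m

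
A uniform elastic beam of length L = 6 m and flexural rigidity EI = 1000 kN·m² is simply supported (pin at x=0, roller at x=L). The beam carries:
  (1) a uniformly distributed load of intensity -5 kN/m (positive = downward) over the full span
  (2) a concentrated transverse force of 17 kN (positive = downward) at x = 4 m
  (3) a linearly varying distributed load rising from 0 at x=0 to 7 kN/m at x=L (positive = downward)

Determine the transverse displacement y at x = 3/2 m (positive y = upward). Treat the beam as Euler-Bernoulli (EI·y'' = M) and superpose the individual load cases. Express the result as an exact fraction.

Load 1 — uniform load w=-5 kN/m over full span:
  y_1 = -wx(L³-2Lx²+x³)/(24EI) = -(-5)·(3/2)·(6³-2·6·(3/2)²+(3/2)³)/(24·1000) = 1539/25600 m
Load 2 — point force P=17 kN at a=4 m (b=L-a=2):
  y_2 = -Pbx(L²-b²-x²)/(6LEI)  [x≤a] = -17·2·(3/2)·(6²-2²-(3/2)²)/(6·6·1000) = -2023/48000 m
Load 3 — triangular load w₀=7 kN/m (0→w₀ over full span):
  y_3 = -w₀x(7L⁴-10L²x²+3x⁴)/(360LEI) = -7·(3/2)·(7·6⁴-10·6²·(3/2)²+3·(3/2)⁴)/(360·6·1000) = -20601/512000 m
Superposition: y = Σ y_i = -34199/1536000 m ≈ -0.022265 m

y(3/2) = -34199/1536000 m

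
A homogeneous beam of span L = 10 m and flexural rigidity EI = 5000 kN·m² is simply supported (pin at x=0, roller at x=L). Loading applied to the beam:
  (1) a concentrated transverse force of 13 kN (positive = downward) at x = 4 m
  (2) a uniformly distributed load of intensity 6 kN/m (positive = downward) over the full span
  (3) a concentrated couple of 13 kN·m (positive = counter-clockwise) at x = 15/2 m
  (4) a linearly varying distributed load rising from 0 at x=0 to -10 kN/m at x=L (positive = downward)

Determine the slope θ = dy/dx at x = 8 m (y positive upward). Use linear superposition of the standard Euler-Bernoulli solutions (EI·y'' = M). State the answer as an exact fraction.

θ(8) = 15793/720000 rad

Load 1 — point force P=13 kN at a=4 m (b=L-a=6):
  θ_1 = -Pa(2L²-6Lx+3x²+a²)/(6LEI)  [x>a] = -13·4·(2·10²-6·10·8+3·8²+4²)/(6·10·5000) = 39/3125 rad
Load 2 — uniform load w=6 kN/m over full span:
  θ_2 = -w(L³-6Lx²+4x³)/(24EI) = -6·(10³-6·10·8²+4·8³)/(24·5000) = 99/2500 rad
Load 3 — applied couple M₀=13 kN·m at a=15/2 m (b=L-a=5/2):
  θ_3 = (M₀x²/(2L)-M₀(x-a)+C₁)/EI  [x>a] with C₁=M₀(3b²-L²)/(6L)=-845/48 = (13·8²/(2·10)-13·(8-(15/2))+(-845/48))/5000 = 4199/1200000 rad
Load 4 — triangular load w₀=-10 kN/m (0→w₀ over full span):
  θ_4 = -w₀(7L⁴-30L²x²+15x⁴)/(360LEI) = -(-10)·(7·10⁴-30·10²·8²+15·8⁴)/(360·10·5000) = -757/22500 rad
Superposition: θ = Σ θ_i = 15793/720000 rad ≈ 0.021935 rad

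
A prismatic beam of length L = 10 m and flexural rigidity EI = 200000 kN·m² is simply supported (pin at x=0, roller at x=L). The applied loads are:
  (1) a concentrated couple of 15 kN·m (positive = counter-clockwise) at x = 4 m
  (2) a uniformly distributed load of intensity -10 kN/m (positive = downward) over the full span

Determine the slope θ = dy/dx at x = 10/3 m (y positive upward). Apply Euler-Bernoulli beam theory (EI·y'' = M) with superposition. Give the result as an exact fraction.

Load 1 — applied couple M₀=15 kN·m at a=4 m (b=L-a=6):
  θ_1 = (M₀x²/(2L)+C₁)/EI  [x≤a] with C₁=M₀(3b²-L²)/(6L)=2 = (15·(10/3)²/(2·10)+2)/200000 = 31/600000 rad
Load 2 — uniform load w=-10 kN/m over full span:
  θ_2 = -w(L³-6Lx²+4x³)/(24EI) = -(-10)·(10³-6·10·(10/3)²+4·(10/3)³)/(24·200000) = 13/12960 rad
Superposition: θ = Σ θ_i = 17087/16200000 rad ≈ 0.001055 rad

θ(10/3) = 17087/16200000 rad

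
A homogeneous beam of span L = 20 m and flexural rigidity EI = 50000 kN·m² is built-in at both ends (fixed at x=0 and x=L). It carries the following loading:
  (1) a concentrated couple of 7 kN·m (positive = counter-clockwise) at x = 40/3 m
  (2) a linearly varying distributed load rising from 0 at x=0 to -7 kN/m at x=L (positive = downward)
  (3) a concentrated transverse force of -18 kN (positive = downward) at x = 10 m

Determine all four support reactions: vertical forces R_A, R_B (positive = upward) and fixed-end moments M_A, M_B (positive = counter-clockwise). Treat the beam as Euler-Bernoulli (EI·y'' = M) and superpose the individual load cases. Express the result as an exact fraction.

Load 1 — applied couple M₀=7 kN·m at a=40/3 m (b=L-a=20/3):
  R_A = 6M₀ab/L³ = 6·7·(40/3)·(20/3)/20³ = 7/15 kN
  M_A = M₀b(2a-b)/L² = 7·(20/3)·(2·(40/3)-(20/3))/20² = 7/3 kN·m
  R_B = -6M₀ab/L³ = -6·7·(40/3)·(20/3)/20³ = -7/15 kN
  M_B = M₀a(2b-a)/L² = 7·(40/3)·(2·(20/3)-(40/3))/20² = 0 kN·m
Load 2 — triangular load w₀=-7 kN/m (0→w₀ over full span):
  R_A = 3w₀L/20 = 3·(-7)·20/20 = -21 kN
  M_A = w₀L²/30 = (-7)·20²/30 = -280/3 kN·m
  R_B = 7w₀L/20 = 7·(-7)·20/20 = -49 kN
  M_B = -w₀L²/20 = -(-7)·20²/20 = 140 kN·m
Load 3 — point force P=-18 kN at a=10 m (b=L-a=10):
  R_A = Pb²(3a+b)/L³ = (-18)·10²·(3·10+10)/20³ = -9 kN
  M_A = Pab²/L² = (-18)·10·10²/20² = -45 kN·m
  R_B = Pa²(a+3b)/L³ = (-18)·10²·(10+3·10)/20³ = -9 kN
  M_B = -Pa²b/L² = -(-18)·10²·10/20² = 45 kN·m
Superposition: R_A = -443/15 kN, M_A = -136 kN·m, R_B = -877/15 kN, M_B = 185 kN·m

R_A = -443/15 kN, M_A = -136 kN·m, R_B = -877/15 kN, M_B = 185 kN·m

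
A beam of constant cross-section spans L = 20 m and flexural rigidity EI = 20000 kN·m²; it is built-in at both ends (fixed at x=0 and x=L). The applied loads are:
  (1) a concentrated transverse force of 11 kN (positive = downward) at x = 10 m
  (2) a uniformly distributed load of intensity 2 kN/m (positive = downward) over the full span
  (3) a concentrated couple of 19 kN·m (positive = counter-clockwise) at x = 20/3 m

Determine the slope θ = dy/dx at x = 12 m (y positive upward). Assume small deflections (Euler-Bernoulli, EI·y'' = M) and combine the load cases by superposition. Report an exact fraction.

θ(12) = 367/75000 rad

Load 1 — point force P=11 kN at a=10 m (b=L-a=10):
  θ_1 = Pa²(L-x)(2bL-(3b+a)(L-x))/(2L³EI)  [x>a] = 11·10²·(20-12)·(2·10·20-(3·10+10)·(20-12))/(2·20³·20000) = 11/5000 rad
Load 2 — uniform load w=2 kN/m over full span:
  θ_2 = -wx(L-x)(L-2x)/(12EI) = -2·12·(20-12)·(20-2·12)/(12·20000) = 2/625 rad
Load 3 — applied couple M₀=19 kN·m at a=20/3 m (b=L-a=40/3):
  θ_3 = (R_Ax²/2 - M_Ax - M₀(x-a))/EI  [x>a] with R_A=19/15, M_A=0 = ((19/15)·12²/2 - 0·12 - 19·(12-(20/3)))/20000 = -19/37500 rad
Superposition: θ = Σ θ_i = 367/75000 rad ≈ 0.004893 rad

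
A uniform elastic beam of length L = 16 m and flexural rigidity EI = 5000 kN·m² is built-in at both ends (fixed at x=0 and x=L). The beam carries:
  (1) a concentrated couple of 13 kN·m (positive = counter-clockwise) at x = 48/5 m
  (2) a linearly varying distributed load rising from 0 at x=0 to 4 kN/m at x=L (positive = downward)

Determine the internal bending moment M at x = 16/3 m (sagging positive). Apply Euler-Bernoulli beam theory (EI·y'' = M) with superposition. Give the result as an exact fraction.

Load 1 — applied couple M₀=13 kN·m at a=48/5 m (b=L-a=32/5):
  M_1 = R_Ax - M_A  [x≤a] with R_A=117/100, M_A=104/25 = (117/100)·(16/3) - (104/25) = 52/25 kN·m
Load 2 — triangular load w₀=4 kN/m (0→w₀ over full span):
  M_2 = 3w₀Lx/20 - w₀L²/30 - w₀x³/(6L) = 3·4·16·(16/3)/20 - 4·16²/30 - 4·(16/3)³/(6·16) = 4352/405 kN·m
Superposition: M = Σ M_i = 25972/2025 kN·m ≈ 12.825679 kN·m

M(16/3) = 25972/2025 kN·m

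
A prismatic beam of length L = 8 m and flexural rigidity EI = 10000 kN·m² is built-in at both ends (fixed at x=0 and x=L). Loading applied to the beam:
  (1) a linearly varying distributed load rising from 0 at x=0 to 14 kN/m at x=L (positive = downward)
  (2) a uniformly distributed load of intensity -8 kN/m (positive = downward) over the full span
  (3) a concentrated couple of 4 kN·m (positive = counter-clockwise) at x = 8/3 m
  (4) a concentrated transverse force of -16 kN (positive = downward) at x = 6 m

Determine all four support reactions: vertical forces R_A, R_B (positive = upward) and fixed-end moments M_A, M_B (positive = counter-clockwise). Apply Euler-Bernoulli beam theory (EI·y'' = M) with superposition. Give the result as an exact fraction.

Load 1 — triangular load w₀=14 kN/m (0→w₀ over full span):
  R_A = 3w₀L/20 = 3·14·8/20 = 84/5 kN
  M_A = w₀L²/30 = 14·8²/30 = 448/15 kN·m
  R_B = 7w₀L/20 = 7·14·8/20 = 196/5 kN
  M_B = -w₀L²/20 = -14·8²/20 = -224/5 kN·m
Load 2 — uniform load w=-8 kN/m over full span:
  R_A = wL/2 = (-8)·8/2 = -32 kN
  M_A = wL²/12 = (-8)·8²/12 = -128/3 kN·m
  R_B = wL/2 = (-8)·8/2 = -32 kN
  M_B = -wL²/12 = -(-8)·8²/12 = 128/3 kN·m
Load 3 — applied couple M₀=4 kN·m at a=8/3 m (b=L-a=16/3):
  R_A = 6M₀ab/L³ = 6·4·(8/3)·(16/3)/8³ = 2/3 kN
  M_A = M₀b(2a-b)/L² = 4·(16/3)·(2·(8/3)-(16/3))/8² = 0 kN·m
  R_B = -6M₀ab/L³ = -6·4·(8/3)·(16/3)/8³ = -2/3 kN
  M_B = M₀a(2b-a)/L² = 4·(8/3)·(2·(16/3)-(8/3))/8² = 4/3 kN·m
Load 4 — point force P=-16 kN at a=6 m (b=L-a=2):
  R_A = Pb²(3a+b)/L³ = (-16)·2²·(3·6+2)/8³ = -5/2 kN
  M_A = Pab²/L² = (-16)·6·2²/8² = -6 kN·m
  R_B = Pa²(a+3b)/L³ = (-16)·6²·(6+3·2)/8³ = -27/2 kN
  M_B = -Pa²b/L² = -(-16)·6²·2/8² = 18 kN·m
Superposition: R_A = -511/30 kN, M_A = -94/5 kN·m, R_B = -209/30 kN, M_B = 86/5 kN·m

R_A = -511/30 kN, M_A = -94/5 kN·m, R_B = -209/30 kN, M_B = 86/5 kN·m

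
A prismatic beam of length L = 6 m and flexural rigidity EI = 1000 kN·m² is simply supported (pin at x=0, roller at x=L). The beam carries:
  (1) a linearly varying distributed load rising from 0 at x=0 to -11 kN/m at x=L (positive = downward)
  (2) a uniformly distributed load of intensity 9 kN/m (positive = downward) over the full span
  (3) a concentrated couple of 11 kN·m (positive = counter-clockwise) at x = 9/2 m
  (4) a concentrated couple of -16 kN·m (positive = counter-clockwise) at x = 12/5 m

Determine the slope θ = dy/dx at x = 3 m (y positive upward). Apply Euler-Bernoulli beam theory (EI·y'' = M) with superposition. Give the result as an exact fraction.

Load 1 — triangular load w₀=-11 kN/m (0→w₀ over full span):
  θ_1 = -w₀(7L⁴-30L²x²+15x⁴)/(360LEI) = -(-11)·(7·6⁴-30·6²·3²+15·3⁴)/(360·6·1000) = 231/80000 rad
Load 2 — uniform load w=9 kN/m over full span:
  θ_2 = -w(L³-6Lx²+4x³)/(24EI) = -9·(6³-6·6·3²+4·3³)/(24·1000) = 0 rad
Load 3 — applied couple M₀=11 kN·m at a=9/2 m (b=L-a=3/2):
  θ_3 = (M₀x²/(2L)+C₁)/EI  [x≤a] with C₁=M₀(3b²-L²)/(6L)=-143/16 = (11·3²/(2·6)+(-143/16))/1000 = -11/16000 rad
Load 4 — applied couple M₀=-16 kN·m at a=12/5 m (b=L-a=18/5):
  θ_4 = (M₀x²/(2L)-M₀(x-a)+C₁)/EI  [x>a] with C₁=M₀(3b²-L²)/(6L)=-32/25 = ((-16)·3²/(2·6)-(-16)·(3-(12/5))+(-32/25))/1000 = -23/6250 rad
Superposition: θ = Σ θ_i = -37/25000 rad ≈ -0.001480 rad

θ(3) = -37/25000 rad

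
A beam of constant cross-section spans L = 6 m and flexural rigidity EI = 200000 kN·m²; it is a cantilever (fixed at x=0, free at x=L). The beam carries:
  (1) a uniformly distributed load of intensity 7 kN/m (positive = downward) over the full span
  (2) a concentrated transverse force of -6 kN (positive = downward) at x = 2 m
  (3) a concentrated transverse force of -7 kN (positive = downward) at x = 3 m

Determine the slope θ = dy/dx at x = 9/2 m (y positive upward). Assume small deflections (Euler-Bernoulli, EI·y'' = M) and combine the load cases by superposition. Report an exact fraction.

Load 1 — uniform load w=7 kN/m over full span:
  θ_1 = -wx(x²-3Lx+3L²)/(6EI) = -7·(9/2)·((9/2)²-3·6·(9/2)+3·6²)/(6·200000) = -3969/3200000 rad
Load 2 — point force P=-6 kN at a=2 m (b=L-a=4):
  θ_2 = -Pa²/(2EI)  [x>a] = -(-6)·2²/(2·200000) = 3/50000 rad
Load 3 — point force P=-7 kN at a=3 m (b=L-a=3):
  θ_3 = -Pa²/(2EI)  [x>a] = -(-7)·3²/(2·200000) = 63/400000 rad
Superposition: θ = Σ θ_i = -3273/3200000 rad ≈ -0.001023 rad

θ(9/2) = -3273/3200000 rad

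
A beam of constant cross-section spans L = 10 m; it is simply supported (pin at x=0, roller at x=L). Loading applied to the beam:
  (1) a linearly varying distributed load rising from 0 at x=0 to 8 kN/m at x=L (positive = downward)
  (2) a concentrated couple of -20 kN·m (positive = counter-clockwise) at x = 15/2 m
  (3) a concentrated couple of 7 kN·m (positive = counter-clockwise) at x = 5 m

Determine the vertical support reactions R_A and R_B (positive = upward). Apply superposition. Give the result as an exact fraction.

Load 1 — triangular load w₀=8 kN/m (0→w₀ over full span):
  R_A = w₀L/6 = 8·10/6 = 40/3 kN
  R_B = w₀L/3 = 8·10/3 = 80/3 kN
Load 2 — applied couple M₀=-20 kN·m at a=15/2 m (b=L-a=5/2):
  R_A = M₀/L = (-20)/10 = -2 kN
  R_B = -M₀/L = -(-20)/10 = 2 kN
Load 3 — applied couple M₀=7 kN·m at a=5 m (b=L-a=5):
  R_A = M₀/L = 7/10 kN
  R_B = -M₀/L = -7/10 kN
Superposition: R_A = 361/30 kN, R_B = 839/30 kN

R_A = 361/30 kN, R_B = 839/30 kN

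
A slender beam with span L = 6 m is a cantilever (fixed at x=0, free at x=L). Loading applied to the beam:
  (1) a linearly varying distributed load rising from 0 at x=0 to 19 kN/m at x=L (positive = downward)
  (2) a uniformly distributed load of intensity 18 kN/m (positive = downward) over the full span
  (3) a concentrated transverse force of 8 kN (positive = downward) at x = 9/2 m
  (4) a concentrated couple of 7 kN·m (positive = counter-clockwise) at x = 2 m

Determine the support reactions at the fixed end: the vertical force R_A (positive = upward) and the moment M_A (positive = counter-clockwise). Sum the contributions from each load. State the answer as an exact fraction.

Load 1 — triangular load w₀=19 kN/m (0→w₀ over full span):
  R_A = w₀L/2 = 19·6/2 = 57 kN
  M_A = w₀L²/3 = 19·6²/3 = 228 kN·m
Load 2 — uniform load w=18 kN/m over full span:
  R_A = wL = 18·6 = 108 kN
  M_A = wL²/2 = 18·6²/2 = 324 kN·m
Load 3 — point force P=8 kN at a=9/2 m (b=L-a=3/2):
  R_A = P = 8 kN
  M_A = Pa = 8·(9/2) = 36 kN·m
Load 4 — applied couple M₀=7 kN·m at a=2 m (b=L-a=4):
  R_A = 0 kN
  M_A = -M₀ = -7 kN·m
Superposition: R_A = 173 kN, M_A = 581 kN·m

R_A = 173 kN, M_A = 581 kN·m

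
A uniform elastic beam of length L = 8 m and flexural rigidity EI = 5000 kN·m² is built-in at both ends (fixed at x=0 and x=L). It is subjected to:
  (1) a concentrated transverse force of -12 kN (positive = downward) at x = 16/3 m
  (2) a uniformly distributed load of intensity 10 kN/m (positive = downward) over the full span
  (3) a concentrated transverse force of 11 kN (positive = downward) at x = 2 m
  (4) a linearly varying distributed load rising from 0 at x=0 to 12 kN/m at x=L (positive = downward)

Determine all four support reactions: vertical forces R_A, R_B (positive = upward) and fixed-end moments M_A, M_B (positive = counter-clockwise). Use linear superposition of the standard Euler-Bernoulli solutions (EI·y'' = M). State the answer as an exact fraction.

R_A = 87221/1440 kN, M_A = 30311/360 kN·m, R_B = 95659/1440 kN, M_B = -29389/360 kN·m

Load 1 — point force P=-12 kN at a=16/3 m (b=L-a=8/3):
  R_A = Pb²(3a+b)/L³ = (-12)·(8/3)²·(3·(16/3)+(8/3))/8³ = -28/9 kN
  M_A = Pab²/L² = (-12)·(16/3)·(8/3)²/8² = -64/9 kN·m
  R_B = Pa²(a+3b)/L³ = (-12)·(16/3)²·((16/3)+3·(8/3))/8³ = -80/9 kN
  M_B = -Pa²b/L² = -(-12)·(16/3)²·(8/3)/8² = 128/9 kN·m
Load 2 — uniform load w=10 kN/m over full span:
  R_A = wL/2 = 10·8/2 = 40 kN
  M_A = wL²/12 = 10·8²/12 = 160/3 kN·m
  R_B = wL/2 = 10·8/2 = 40 kN
  M_B = -wL²/12 = -10·8²/12 = -160/3 kN·m
Load 3 — point force P=11 kN at a=2 m (b=L-a=6):
  R_A = Pb²(3a+b)/L³ = 11·6²·(3·2+6)/8³ = 297/32 kN
  M_A = Pab²/L² = 11·2·6²/8² = 99/8 kN·m
  R_B = Pa²(a+3b)/L³ = 11·2²·(2+3·6)/8³ = 55/32 kN
  M_B = -Pa²b/L² = -11·2²·6/8² = -33/8 kN·m
Load 4 — triangular load w₀=12 kN/m (0→w₀ over full span):
  R_A = 3w₀L/20 = 3·12·8/20 = 72/5 kN
  M_A = w₀L²/30 = 12·8²/30 = 128/5 kN·m
  R_B = 7w₀L/20 = 7·12·8/20 = 168/5 kN
  M_B = -w₀L²/20 = -12·8²/20 = -192/5 kN·m
Superposition: R_A = 87221/1440 kN, M_A = 30311/360 kN·m, R_B = 95659/1440 kN, M_B = -29389/360 kN·m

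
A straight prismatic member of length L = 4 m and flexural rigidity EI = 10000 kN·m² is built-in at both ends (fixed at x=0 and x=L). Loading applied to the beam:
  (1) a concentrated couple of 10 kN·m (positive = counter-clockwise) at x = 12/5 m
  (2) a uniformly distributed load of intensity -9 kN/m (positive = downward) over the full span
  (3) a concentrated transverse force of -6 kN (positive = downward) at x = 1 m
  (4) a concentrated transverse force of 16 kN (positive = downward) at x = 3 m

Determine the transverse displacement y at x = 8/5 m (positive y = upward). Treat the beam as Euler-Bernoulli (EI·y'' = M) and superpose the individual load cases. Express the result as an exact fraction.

Load 1 — applied couple M₀=10 kN·m at a=12/5 m (b=L-a=8/5):
  y_1 = (R_Ax³/6 - M_Ax²/2)/EI  [x≤a] with R_A=18/5, M_A=16/5 = ((18/5)·(8/5)³/6 - (16/5)·(8/5)²/2)/10000 = -64/390625 m
Load 2 — uniform load w=-9 kN/m over full span:
  y_2 = -wx²(L-x)²/(24EI) = -(-9)·(8/5)²·(4-(8/5))²/(24·10000) = 216/390625 m
Load 3 — point force P=-6 kN at a=1 m (b=L-a=3):
  y_3 = -Pa²(L-x)²(3bL-(3b+a)(L-x))/(6L³EI)  [x>a] = -(-6)·1²·(4-(8/5))²·(3·3·4-(3·3+1)·(4-(8/5)))/(6·4³·10000) = 27/250000 m
Load 4 — point force P=16 kN at a=3 m (b=L-a=1):
  y_4 = -Pb²x²(3aL-(3a+b)x)/(6L³EI)  [x≤a] = -16·1²·(8/5)²·(3·3·4-(3·3+1)·(8/5))/(6·4³·10000) = -2/9375 m
Superposition: y = Σ y_i = 5321/18750000 m ≈ 0.000284 m

y(8/5) = 5321/18750000 m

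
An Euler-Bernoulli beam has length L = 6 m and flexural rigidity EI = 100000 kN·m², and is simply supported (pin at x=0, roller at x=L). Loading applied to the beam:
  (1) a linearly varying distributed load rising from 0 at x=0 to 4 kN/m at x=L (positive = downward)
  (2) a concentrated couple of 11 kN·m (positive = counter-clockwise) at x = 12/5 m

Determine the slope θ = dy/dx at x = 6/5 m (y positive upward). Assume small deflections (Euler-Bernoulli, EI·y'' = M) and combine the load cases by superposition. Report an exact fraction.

Load 1 — triangular load w₀=4 kN/m (0→w₀ over full span):
  θ_1 = -w₀(7L⁴-30L²x²+15x⁴)/(360LEI) = -4·(7·6⁴-30·6²·(6/5)²+15·(6/5)⁴)/(360·6·100000) = -273/1953125 rad
Load 2 — applied couple M₀=11 kN·m at a=12/5 m (b=L-a=18/5):
  θ_2 = (M₀x²/(2L)+C₁)/EI  [x≤a] with C₁=M₀(3b²-L²)/(6L)=22/25 = (11·(6/5)²/(2·6)+(22/25))/100000 = 11/500000 rad
Superposition: θ = Σ θ_i = -7361/62500000 rad ≈ -0.000118 rad

θ(6/5) = -7361/62500000 rad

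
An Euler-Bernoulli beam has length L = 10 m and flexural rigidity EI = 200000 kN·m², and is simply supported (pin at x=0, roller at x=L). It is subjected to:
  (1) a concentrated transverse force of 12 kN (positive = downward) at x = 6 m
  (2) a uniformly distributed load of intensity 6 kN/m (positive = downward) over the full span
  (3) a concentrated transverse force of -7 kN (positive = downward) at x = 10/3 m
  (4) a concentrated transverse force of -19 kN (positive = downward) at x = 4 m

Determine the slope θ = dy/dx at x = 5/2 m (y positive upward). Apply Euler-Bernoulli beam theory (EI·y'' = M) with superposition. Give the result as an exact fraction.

θ(5/2) = -177347/324000000 rad

Load 1 — point force P=12 kN at a=6 m (b=L-a=4):
  θ_1 = -Pb(L²-b²-3x²)/(6LEI)  [x≤a] = -12·4·(10²-4²-3·(5/2)²)/(6·10·200000) = -261/1000000 rad
Load 2 — uniform load w=6 kN/m over full span:
  θ_2 = -w(L³-6Lx²+4x³)/(24EI) = -6·(10³-6·10·(5/2)²+4·(5/2)³)/(24·200000) = -11/12800 rad
Load 3 — point force P=-7 kN at a=10/3 m (b=L-a=20/3):
  θ_3 = -Pb(L²-b²-3x²)/(6LEI)  [x≤a] = -(-7)·(20/3)·(10²-(20/3)²-3·(5/2)²)/(6·10·200000) = 371/2592000 rad
Load 4 — point force P=-19 kN at a=4 m (b=L-a=6):
  θ_4 = -Pb(L²-b²-3x²)/(6LEI)  [x≤a] = -(-19)·6·(10²-6²-3·(5/2)²)/(6·10·200000) = 3439/8000000 rad
Superposition: θ = Σ θ_i = -177347/324000000 rad ≈ -0.000547 rad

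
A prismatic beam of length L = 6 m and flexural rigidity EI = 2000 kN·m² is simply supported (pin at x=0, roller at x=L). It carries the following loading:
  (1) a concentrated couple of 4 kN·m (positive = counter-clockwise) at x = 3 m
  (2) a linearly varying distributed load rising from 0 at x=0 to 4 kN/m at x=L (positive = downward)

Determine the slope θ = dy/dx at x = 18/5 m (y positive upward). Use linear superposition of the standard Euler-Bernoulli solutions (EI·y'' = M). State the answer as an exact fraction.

Load 1 — applied couple M₀=4 kN·m at a=3 m (b=L-a=3):
  θ_1 = (M₀x²/(2L)-M₀(x-a)+C₁)/EI  [x>a] with C₁=M₀(3b²-L²)/(6L)=-1 = (4·(18/5)²/(2·6)-4·((18/5)-3)+(-1))/2000 = 23/50000 rad
Load 2 — triangular load w₀=4 kN/m (0→w₀ over full span):
  θ_2 = -w₀(7L⁴-30L²x²+15x⁴)/(360LEI) = -4·(7·6⁴-30·6²·(18/5)²+15·(18/5)⁴)/(360·6·2000) = 174/78125 rad
Superposition: θ = Σ θ_i = 3359/1250000 rad ≈ 0.002687 rad

θ(18/5) = 3359/1250000 rad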